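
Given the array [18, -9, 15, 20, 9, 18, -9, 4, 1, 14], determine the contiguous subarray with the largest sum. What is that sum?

Using Kadane's algorithm on [18, -9, 15, 20, 9, 18, -9, 4, 1, 14]:

Scanning through the array:
Position 1 (value -9): max_ending_here = 9, max_so_far = 18
Position 2 (value 15): max_ending_here = 24, max_so_far = 24
Position 3 (value 20): max_ending_here = 44, max_so_far = 44
Position 4 (value 9): max_ending_here = 53, max_so_far = 53
Position 5 (value 18): max_ending_here = 71, max_so_far = 71
Position 6 (value -9): max_ending_here = 62, max_so_far = 71
Position 7 (value 4): max_ending_here = 66, max_so_far = 71
Position 8 (value 1): max_ending_here = 67, max_so_far = 71
Position 9 (value 14): max_ending_here = 81, max_so_far = 81

Maximum subarray: [18, -9, 15, 20, 9, 18, -9, 4, 1, 14]
Maximum sum: 81

The maximum subarray is [18, -9, 15, 20, 9, 18, -9, 4, 1, 14] with sum 81. This subarray runs from index 0 to index 9.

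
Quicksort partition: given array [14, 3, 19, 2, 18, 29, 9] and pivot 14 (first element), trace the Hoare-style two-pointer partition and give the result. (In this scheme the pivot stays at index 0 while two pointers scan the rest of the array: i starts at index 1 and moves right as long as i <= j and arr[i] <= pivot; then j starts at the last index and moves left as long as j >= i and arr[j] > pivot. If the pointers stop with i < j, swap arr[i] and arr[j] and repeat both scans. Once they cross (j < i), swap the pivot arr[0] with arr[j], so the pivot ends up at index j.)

Hoare-style two-pointer partition with pivot = 14:

Initial array: [14, 3, 19, 2, 18, 29, 9]

Pointers start at i = 1, j = 6.
i stops at index 2 (arr[2]=19 > 14), j stops at index 6 (arr[6]=9 <= 14): swap arr[2] and arr[6], array becomes [14, 3, 9, 2, 18, 29, 19]
i ends at 4, j ends at 3: the pointers have crossed (j < i), so scanning stops.

Swap pivot arr[0] with arr[3] to place pivot at position 3: [2, 3, 9, 14, 18, 29, 19]
Pivot position: 3

After partitioning with pivot 14, the array becomes [2, 3, 9, 14, 18, 29, 19]. The pivot is placed at index 3. All elements to the left of the pivot are <= 14, and all elements to the right are > 14.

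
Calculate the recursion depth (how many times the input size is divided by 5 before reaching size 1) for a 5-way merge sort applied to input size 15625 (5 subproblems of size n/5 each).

For divide and conquer with division factor 5:

Problem sizes at each level:
Level 0: 15625
Level 1: 3125
Level 2: 625
Level 3: 125
Level 4: 25
Level 5: 5
Level 6: 1

The root is level 0 and the size-1 base case is level 6 (the tree spans levels 0 through 6, i.e. 7 levels counting the root), so the depth is the number of divisions: log_5(15625) = 6

The recursion tree depth is log_5(15625) = 6. At each level, the problem size is divided by 5, so it takes 6 divisions to reduce to a base case of size 1. The algorithm makes 5 recursive calls at each level.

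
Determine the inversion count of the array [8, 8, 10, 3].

Finding inversions in [8, 8, 10, 3]:

(0, 3): arr[0]=8 > arr[3]=3
(1, 3): arr[1]=8 > arr[3]=3
(2, 3): arr[2]=10 > arr[3]=3

Total inversions: 3

The array has 3 inversion(s): (0,3), (1,3), (2,3). Each pair (i,j) satisfies i < j and arr[i] > arr[j].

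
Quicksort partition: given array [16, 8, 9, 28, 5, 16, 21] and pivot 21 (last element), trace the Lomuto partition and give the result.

Lomuto partition with pivot = 21:

Initial array: [16, 8, 9, 28, 5, 16, 21]

arr[0]=16 <= 21: swap with position 0, array becomes [16, 8, 9, 28, 5, 16, 21]
arr[1]=8 <= 21: swap with position 1, array becomes [16, 8, 9, 28, 5, 16, 21]
arr[2]=9 <= 21: swap with position 2, array becomes [16, 8, 9, 28, 5, 16, 21]
arr[3]=28 > 21: no swap
arr[4]=5 <= 21: swap with position 3, array becomes [16, 8, 9, 5, 28, 16, 21]
arr[5]=16 <= 21: swap with position 4, array becomes [16, 8, 9, 5, 16, 28, 21]

Place pivot at position 5: [16, 8, 9, 5, 16, 21, 28]
Pivot position: 5

After partitioning with pivot 21, the array becomes [16, 8, 9, 5, 16, 21, 28]. The pivot is placed at index 5. All elements to the left of the pivot are <= 21, and all elements to the right are > 21.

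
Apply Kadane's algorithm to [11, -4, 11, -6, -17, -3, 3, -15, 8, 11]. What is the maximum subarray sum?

Using Kadane's algorithm on [11, -4, 11, -6, -17, -3, 3, -15, 8, 11]:

Scanning through the array:
Position 1 (value -4): max_ending_here = 7, max_so_far = 11
Position 2 (value 11): max_ending_here = 18, max_so_far = 18
Position 3 (value -6): max_ending_here = 12, max_so_far = 18
Position 4 (value -17): max_ending_here = -5, max_so_far = 18
Position 5 (value -3): max_ending_here = -3, max_so_far = 18
Position 6 (value 3): max_ending_here = 3, max_so_far = 18
Position 7 (value -15): max_ending_here = -12, max_so_far = 18
Position 8 (value 8): max_ending_here = 8, max_so_far = 18
Position 9 (value 11): max_ending_here = 19, max_so_far = 19

Maximum subarray: [8, 11]
Maximum sum: 19

The maximum subarray is [8, 11] with sum 19. This subarray runs from index 8 to index 9.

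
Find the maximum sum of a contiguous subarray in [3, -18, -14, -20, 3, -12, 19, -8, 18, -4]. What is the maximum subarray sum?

Using Kadane's algorithm on [3, -18, -14, -20, 3, -12, 19, -8, 18, -4]:

Scanning through the array:
Position 1 (value -18): max_ending_here = -15, max_so_far = 3
Position 2 (value -14): max_ending_here = -14, max_so_far = 3
Position 3 (value -20): max_ending_here = -20, max_so_far = 3
Position 4 (value 3): max_ending_here = 3, max_so_far = 3
Position 5 (value -12): max_ending_here = -9, max_so_far = 3
Position 6 (value 19): max_ending_here = 19, max_so_far = 19
Position 7 (value -8): max_ending_here = 11, max_so_far = 19
Position 8 (value 18): max_ending_here = 29, max_so_far = 29
Position 9 (value -4): max_ending_here = 25, max_so_far = 29

Maximum subarray: [19, -8, 18]
Maximum sum: 29

The maximum subarray is [19, -8, 18] with sum 29. This subarray runs from index 6 to index 8.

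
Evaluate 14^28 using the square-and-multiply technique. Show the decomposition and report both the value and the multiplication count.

Computing 14^28 by squaring (build up from 14^1; each line after the first costs one multiplication):

14^1 = 14
14^2 = (14^1)^2 = 14^2 = 196
14^3 = 14 * 14^2 = 14 * 196 = 2744
14^6 = (14^3)^2 = 2744^2 = 7529536
14^7 = 14 * 14^6 = 14 * 7529536 = 105413504
14^14 = (14^7)^2 = 105413504^2 = 11112006825558016
14^28 = (14^14)^2 = 11112006825558016^2 = 123476695691247935826229781856256

Result: 123476695691247935826229781856256
Multiplications needed: 6 (6 lines after 14^1)

14^28 = 123476695691247935826229781856256. Using exponentiation by squaring, this requires 6 multiplications. The key idea: if the exponent is even, square the half-power; if odd, multiply by the base once.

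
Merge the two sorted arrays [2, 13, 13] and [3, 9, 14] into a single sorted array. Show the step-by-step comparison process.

Merging process:

Compare 2 vs 3: take 2 from left. Merged: [2]
Compare 13 vs 3: take 3 from right. Merged: [2, 3]
Compare 13 vs 9: take 9 from right. Merged: [2, 3, 9]
Compare 13 vs 14: take 13 from left. Merged: [2, 3, 9, 13]
Compare 13 vs 14: take 13 from left. Merged: [2, 3, 9, 13, 13]
Append remaining from right: [14]. Merged: [2, 3, 9, 13, 13, 14]

Final merged array: [2, 3, 9, 13, 13, 14]
Total comparisons: 5

The merged array is [2, 3, 9, 13, 13, 14], requiring 5 comparisons. The merge step runs in O(n) time where n is the total number of elements.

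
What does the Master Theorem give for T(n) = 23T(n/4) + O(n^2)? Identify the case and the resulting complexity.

Master Theorem for T(n) = 23T(n/4) + O(n^2):

a = 23, b = 4, c = 2
log_b(a) = log_4(23) = 2.2618

Case 1: c = 2 < log_4(23) = 2.2618
T(n) = O(n^(log_4 23))

For T(n) = 23T(n/4) + O(n^2): log_4(23) = 2.2618. This is Case 1 of the Master Theorem (c < log_b(a), work dominated by leaves), giving O(n^(log_4 23)).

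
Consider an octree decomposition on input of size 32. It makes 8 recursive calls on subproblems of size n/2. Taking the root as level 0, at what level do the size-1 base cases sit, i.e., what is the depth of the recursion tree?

For divide and conquer with division factor 2:

Problem sizes at each level:
Level 0: 32
Level 1: 16
Level 2: 8
Level 3: 4
Level 4: 2
Level 5: 1

The root is level 0 and the size-1 base case is level 5 (the tree spans levels 0 through 5, i.e. 6 levels counting the root), so the depth is the number of divisions: log_2(32) = 5

The recursion tree depth is log_2(32) = 5. At each level, the problem size is divided by 2, so it takes 5 divisions to reduce to a base case of size 1. The algorithm makes 8 recursive calls at each level.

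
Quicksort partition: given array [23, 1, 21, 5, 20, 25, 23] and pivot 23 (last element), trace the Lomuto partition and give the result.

Lomuto partition with pivot = 23:

Initial array: [23, 1, 21, 5, 20, 25, 23]

arr[0]=23 <= 23: swap with position 0, array becomes [23, 1, 21, 5, 20, 25, 23]
arr[1]=1 <= 23: swap with position 1, array becomes [23, 1, 21, 5, 20, 25, 23]
arr[2]=21 <= 23: swap with position 2, array becomes [23, 1, 21, 5, 20, 25, 23]
arr[3]=5 <= 23: swap with position 3, array becomes [23, 1, 21, 5, 20, 25, 23]
arr[4]=20 <= 23: swap with position 4, array becomes [23, 1, 21, 5, 20, 25, 23]
arr[5]=25 > 23: no swap

Place pivot at position 5: [23, 1, 21, 5, 20, 23, 25]
Pivot position: 5

After partitioning with pivot 23, the array becomes [23, 1, 21, 5, 20, 23, 25]. The pivot is placed at index 5. All elements to the left of the pivot are <= 23, and all elements to the right are > 23.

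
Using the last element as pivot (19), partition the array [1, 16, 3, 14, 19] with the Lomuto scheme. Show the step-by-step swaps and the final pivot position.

Lomuto partition with pivot = 19:

Initial array: [1, 16, 3, 14, 19]

arr[0]=1 <= 19: swap with position 0, array becomes [1, 16, 3, 14, 19]
arr[1]=16 <= 19: swap with position 1, array becomes [1, 16, 3, 14, 19]
arr[2]=3 <= 19: swap with position 2, array becomes [1, 16, 3, 14, 19]
arr[3]=14 <= 19: swap with position 3, array becomes [1, 16, 3, 14, 19]

Place pivot at position 4: [1, 16, 3, 14, 19]
Pivot position: 4

After partitioning with pivot 19, the array becomes [1, 16, 3, 14, 19]. The pivot is placed at index 4. All elements to the left of the pivot are <= 19, and all elements to the right are > 19.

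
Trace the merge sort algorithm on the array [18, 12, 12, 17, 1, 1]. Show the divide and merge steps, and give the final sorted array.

Merge sort trace:

Split: [18, 12, 12, 17, 1, 1] -> [18, 12, 12] and [17, 1, 1]
  Split: [18, 12, 12] -> [18] and [12, 12]
    Split: [12, 12] -> [12] and [12]
    Merge: [12] + [12] -> [12, 12]
  Merge: [18] + [12, 12] -> [12, 12, 18]
  Split: [17, 1, 1] -> [17] and [1, 1]
    Split: [1, 1] -> [1] and [1]
    Merge: [1] + [1] -> [1, 1]
  Merge: [17] + [1, 1] -> [1, 1, 17]
Merge: [12, 12, 18] + [1, 1, 17] -> [1, 1, 12, 12, 17, 18]

Final sorted array: [1, 1, 12, 12, 17, 18]

The merge sort proceeds by recursively splitting the array and merging sorted halves.
After all merges, the sorted array is [1, 1, 12, 12, 17, 18].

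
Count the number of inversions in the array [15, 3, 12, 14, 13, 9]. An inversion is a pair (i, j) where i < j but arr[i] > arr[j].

Finding inversions in [15, 3, 12, 14, 13, 9]:

(0, 1): arr[0]=15 > arr[1]=3
(0, 2): arr[0]=15 > arr[2]=12
(0, 3): arr[0]=15 > arr[3]=14
(0, 4): arr[0]=15 > arr[4]=13
(0, 5): arr[0]=15 > arr[5]=9
(2, 5): arr[2]=12 > arr[5]=9
(3, 4): arr[3]=14 > arr[4]=13
(3, 5): arr[3]=14 > arr[5]=9
(4, 5): arr[4]=13 > arr[5]=9

Total inversions: 9

The array has 9 inversion(s): (0,1), (0,2), (0,3), (0,4), (0,5), (2,5), (3,4), (3,5), (4,5). Each pair (i,j) satisfies i < j and arr[i] > arr[j].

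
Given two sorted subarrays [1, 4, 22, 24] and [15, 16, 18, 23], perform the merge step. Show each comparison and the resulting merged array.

Merging process:

Compare 1 vs 15: take 1 from left. Merged: [1]
Compare 4 vs 15: take 4 from left. Merged: [1, 4]
Compare 22 vs 15: take 15 from right. Merged: [1, 4, 15]
Compare 22 vs 16: take 16 from right. Merged: [1, 4, 15, 16]
Compare 22 vs 18: take 18 from right. Merged: [1, 4, 15, 16, 18]
Compare 22 vs 23: take 22 from left. Merged: [1, 4, 15, 16, 18, 22]
Compare 24 vs 23: take 23 from right. Merged: [1, 4, 15, 16, 18, 22, 23]
Append remaining from left: [24]. Merged: [1, 4, 15, 16, 18, 22, 23, 24]

Final merged array: [1, 4, 15, 16, 18, 22, 23, 24]
Total comparisons: 7

The merged array is [1, 4, 15, 16, 18, 22, 23, 24], requiring 7 comparisons. The merge step runs in O(n) time where n is the total number of elements.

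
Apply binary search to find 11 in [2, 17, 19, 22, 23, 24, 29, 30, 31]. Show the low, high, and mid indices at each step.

Binary search for 11 in [2, 17, 19, 22, 23, 24, 29, 30, 31]:

lo=0, hi=8, mid=4, arr[mid]=23 -> 23 > 11, search left half
lo=0, hi=3, mid=1, arr[mid]=17 -> 17 > 11, search left half
lo=0, hi=0, mid=0, arr[mid]=2 -> 2 < 11, search right half
lo=1 > hi=0, target 11 not found

Binary search determines that 11 is not in the array after 3 comparisons. The search space was exhausted without finding the target.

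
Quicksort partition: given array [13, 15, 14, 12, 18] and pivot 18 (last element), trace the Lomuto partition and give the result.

Lomuto partition with pivot = 18:

Initial array: [13, 15, 14, 12, 18]

arr[0]=13 <= 18: swap with position 0, array becomes [13, 15, 14, 12, 18]
arr[1]=15 <= 18: swap with position 1, array becomes [13, 15, 14, 12, 18]
arr[2]=14 <= 18: swap with position 2, array becomes [13, 15, 14, 12, 18]
arr[3]=12 <= 18: swap with position 3, array becomes [13, 15, 14, 12, 18]

Place pivot at position 4: [13, 15, 14, 12, 18]
Pivot position: 4

After partitioning with pivot 18, the array becomes [13, 15, 14, 12, 18]. The pivot is placed at index 4. All elements to the left of the pivot are <= 18, and all elements to the right are > 18.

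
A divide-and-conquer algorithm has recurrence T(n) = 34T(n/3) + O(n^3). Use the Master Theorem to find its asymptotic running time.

Master Theorem for T(n) = 34T(n/3) + O(n^3):

a = 34, b = 3, c = 3
log_b(a) = log_3(34) = 3.2098

Case 1: c = 3 < log_3(34) = 3.2098
T(n) = O(n^(log_3 34))

For T(n) = 34T(n/3) + O(n^3): log_3(34) = 3.2098. This is Case 1 of the Master Theorem (c < log_b(a), work dominated by leaves), giving O(n^(log_3 34)).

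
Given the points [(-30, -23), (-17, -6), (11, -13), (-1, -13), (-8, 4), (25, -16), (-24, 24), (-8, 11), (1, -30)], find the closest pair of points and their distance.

Computing all pairwise distances among 9 points:

d((-30, -23), (-17, -6)) = 21.4009
d((-30, -23), (11, -13)) = 42.2019
d((-30, -23), (-1, -13)) = 30.6757
d((-30, -23), (-8, 4)) = 34.8281
d((-30, -23), (25, -16)) = 55.4437
d((-30, -23), (-24, 24)) = 47.3814
d((-30, -23), (-8, 11)) = 40.4969
d((-30, -23), (1, -30)) = 31.7805
d((-17, -6), (11, -13)) = 28.8617
d((-17, -6), (-1, -13)) = 17.4642
d((-17, -6), (-8, 4)) = 13.4536
d((-17, -6), (25, -16)) = 43.1741
d((-17, -6), (-24, 24)) = 30.8058
d((-17, -6), (-8, 11)) = 19.2354
d((-17, -6), (1, -30)) = 30.0
d((11, -13), (-1, -13)) = 12.0
d((11, -13), (-8, 4)) = 25.4951
d((11, -13), (25, -16)) = 14.3178
d((11, -13), (-24, 24)) = 50.9313
d((11, -13), (-8, 11)) = 30.6105
d((11, -13), (1, -30)) = 19.7231
d((-1, -13), (-8, 4)) = 18.3848
d((-1, -13), (25, -16)) = 26.1725
d((-1, -13), (-24, 24)) = 43.566
d((-1, -13), (-8, 11)) = 25.0
d((-1, -13), (1, -30)) = 17.1172
d((-8, 4), (25, -16)) = 38.5876
d((-8, 4), (-24, 24)) = 25.6125
d((-8, 4), (-8, 11)) = 7.0 <-- minimum
d((-8, 4), (1, -30)) = 35.171
d((25, -16), (-24, 24)) = 63.2535
d((25, -16), (-8, 11)) = 42.638
d((25, -16), (1, -30)) = 27.7849
d((-24, 24), (-8, 11)) = 20.6155
d((-24, 24), (1, -30)) = 59.5063
d((-8, 11), (1, -30)) = 41.9762

Closest pair: (-8, 4) and (-8, 11) with distance 7.0

The closest pair is (-8, 4) and (-8, 11) with Euclidean distance 7.0. For 9 points, brute-force pairwise comparison is shown above. For large n, the divide-and-conquer algorithm (sort by x, recurse on halves, check the dividing strip) achieves O(n log n).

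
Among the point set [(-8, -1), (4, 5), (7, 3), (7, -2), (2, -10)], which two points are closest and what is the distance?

Computing all pairwise distances among 5 points:

d((-8, -1), (4, 5)) = 13.4164
d((-8, -1), (7, 3)) = 15.5242
d((-8, -1), (7, -2)) = 15.0333
d((-8, -1), (2, -10)) = 13.4536
d((4, 5), (7, 3)) = 3.6056 <-- minimum
d((4, 5), (7, -2)) = 7.6158
d((4, 5), (2, -10)) = 15.1327
d((7, 3), (7, -2)) = 5.0
d((7, 3), (2, -10)) = 13.9284
d((7, -2), (2, -10)) = 9.434

Closest pair: (4, 5) and (7, 3) with distance 3.6056

The closest pair is (4, 5) and (7, 3) with Euclidean distance 3.6056. For 5 points, brute-force pairwise comparison is shown above. For large n, the divide-and-conquer algorithm (sort by x, recurse on halves, check the dividing strip) achieves O(n log n).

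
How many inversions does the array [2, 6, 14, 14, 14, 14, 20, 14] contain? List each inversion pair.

Finding inversions in [2, 6, 14, 14, 14, 14, 20, 14]:

(6, 7): arr[6]=20 > arr[7]=14

Total inversions: 1

The array has 1 inversion(s): (6,7). Each pair (i,j) satisfies i < j and arr[i] > arr[j].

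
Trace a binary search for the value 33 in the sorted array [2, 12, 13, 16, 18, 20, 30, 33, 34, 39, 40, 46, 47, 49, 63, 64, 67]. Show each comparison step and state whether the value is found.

Binary search for 33 in [2, 12, 13, 16, 18, 20, 30, 33, 34, 39, 40, 46, 47, 49, 63, 64, 67]:

lo=0, hi=16, mid=8, arr[mid]=34 -> 34 > 33, search left half
lo=0, hi=7, mid=3, arr[mid]=16 -> 16 < 33, search right half
lo=4, hi=7, mid=5, arr[mid]=20 -> 20 < 33, search right half
lo=6, hi=7, mid=6, arr[mid]=30 -> 30 < 33, search right half
lo=7, hi=7, mid=7, arr[mid]=33 -> Found target at index 7!

Binary search finds 33 at index 7 after 5 comparisons. The search repeatedly halves the search space by comparing with the middle element.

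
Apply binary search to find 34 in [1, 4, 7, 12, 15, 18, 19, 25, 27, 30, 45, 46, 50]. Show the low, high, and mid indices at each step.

Binary search for 34 in [1, 4, 7, 12, 15, 18, 19, 25, 27, 30, 45, 46, 50]:

lo=0, hi=12, mid=6, arr[mid]=19 -> 19 < 34, search right half
lo=7, hi=12, mid=9, arr[mid]=30 -> 30 < 34, search right half
lo=10, hi=12, mid=11, arr[mid]=46 -> 46 > 34, search left half
lo=10, hi=10, mid=10, arr[mid]=45 -> 45 > 34, search left half
lo=10 > hi=9, target 34 not found

Binary search determines that 34 is not in the array after 4 comparisons. The search space was exhausted without finding the target.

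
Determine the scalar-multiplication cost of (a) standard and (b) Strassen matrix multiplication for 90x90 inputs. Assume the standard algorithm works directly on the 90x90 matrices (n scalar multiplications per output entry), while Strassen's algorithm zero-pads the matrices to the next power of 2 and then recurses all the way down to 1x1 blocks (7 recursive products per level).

Matrix multiplication for 90x90 matrices:

Strassen's algorithm requires power-of-2 dimensions. Pad 90x90 to 128x128 (next power of 2).

Standard algorithm: 90^3 = 729000 multiplications
Strassen's algorithm: 7^(log2(128)) = 7^7 = 823543 multiplications
Difference: 729000 - 823543 = -94543 (Strassen uses MORE here due to padding overhead — for small or just-over-power-of-2 n, padding can outweigh the per-level savings)

Standard: 729000 multiplications (90^3). Strassen: 823543 multiplications (7^7, after padding to 128x128). Strassen reduces 8 recursive multiplications to 7 at each level.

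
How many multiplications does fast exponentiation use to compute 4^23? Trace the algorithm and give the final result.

Computing 4^23 by squaring (build up from 4^1; each line after the first costs one multiplication):

4^1 = 4
4^2 = (4^1)^2 = 4^2 = 16
4^4 = (4^2)^2 = 16^2 = 256
4^5 = 4 * 4^4 = 4 * 256 = 1024
4^10 = (4^5)^2 = 1024^2 = 1048576
4^11 = 4 * 4^10 = 4 * 1048576 = 4194304
4^22 = (4^11)^2 = 4194304^2 = 17592186044416
4^23 = 4 * 4^22 = 4 * 17592186044416 = 70368744177664

Result: 70368744177664
Multiplications needed: 7 (7 lines after 4^1)

4^23 = 70368744177664. Using exponentiation by squaring, this requires 7 multiplications. The key idea: if the exponent is even, square the half-power; if odd, multiply by the base once.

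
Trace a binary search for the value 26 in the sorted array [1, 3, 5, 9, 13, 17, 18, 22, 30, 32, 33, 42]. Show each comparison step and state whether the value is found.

Binary search for 26 in [1, 3, 5, 9, 13, 17, 18, 22, 30, 32, 33, 42]:

lo=0, hi=11, mid=5, arr[mid]=17 -> 17 < 26, search right half
lo=6, hi=11, mid=8, arr[mid]=30 -> 30 > 26, search left half
lo=6, hi=7, mid=6, arr[mid]=18 -> 18 < 26, search right half
lo=7, hi=7, mid=7, arr[mid]=22 -> 22 < 26, search right half
lo=8 > hi=7, target 26 not found

Binary search determines that 26 is not in the array after 4 comparisons. The search space was exhausted without finding the target.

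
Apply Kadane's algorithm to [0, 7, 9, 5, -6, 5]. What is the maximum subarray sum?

Using Kadane's algorithm on [0, 7, 9, 5, -6, 5]:

Scanning through the array:
Position 1 (value 7): max_ending_here = 7, max_so_far = 7
Position 2 (value 9): max_ending_here = 16, max_so_far = 16
Position 3 (value 5): max_ending_here = 21, max_so_far = 21
Position 4 (value -6): max_ending_here = 15, max_so_far = 21
Position 5 (value 5): max_ending_here = 20, max_so_far = 21

Maximum subarray: [0, 7, 9, 5]
Maximum sum: 21

The maximum subarray is [0, 7, 9, 5] with sum 21. This subarray runs from index 0 to index 3.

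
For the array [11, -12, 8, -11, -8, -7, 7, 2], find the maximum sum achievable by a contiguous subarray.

Using Kadane's algorithm on [11, -12, 8, -11, -8, -7, 7, 2]:

Scanning through the array:
Position 1 (value -12): max_ending_here = -1, max_so_far = 11
Position 2 (value 8): max_ending_here = 8, max_so_far = 11
Position 3 (value -11): max_ending_here = -3, max_so_far = 11
Position 4 (value -8): max_ending_here = -8, max_so_far = 11
Position 5 (value -7): max_ending_here = -7, max_so_far = 11
Position 6 (value 7): max_ending_here = 7, max_so_far = 11
Position 7 (value 2): max_ending_here = 9, max_so_far = 11

Maximum subarray: [11]
Maximum sum: 11

The maximum subarray is [11] with sum 11. This subarray runs from index 0 to index 0.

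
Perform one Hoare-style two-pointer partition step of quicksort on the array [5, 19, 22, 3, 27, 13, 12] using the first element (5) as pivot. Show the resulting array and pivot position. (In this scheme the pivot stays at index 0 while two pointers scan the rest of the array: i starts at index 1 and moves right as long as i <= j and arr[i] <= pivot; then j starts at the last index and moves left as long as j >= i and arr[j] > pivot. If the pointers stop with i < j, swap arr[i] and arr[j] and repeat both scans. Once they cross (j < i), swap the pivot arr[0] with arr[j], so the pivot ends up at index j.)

Hoare-style two-pointer partition with pivot = 5:

Initial array: [5, 19, 22, 3, 27, 13, 12]

Pointers start at i = 1, j = 6.
i stops at index 1 (arr[1]=19 > 5), j stops at index 3 (arr[3]=3 <= 5): swap arr[1] and arr[3], array becomes [5, 3, 22, 19, 27, 13, 12]
i ends at 2, j ends at 1: the pointers have crossed (j < i), so scanning stops.

Swap pivot arr[0] with arr[1] to place pivot at position 1: [3, 5, 22, 19, 27, 13, 12]
Pivot position: 1

After partitioning with pivot 5, the array becomes [3, 5, 22, 19, 27, 13, 12]. The pivot is placed at index 1. All elements to the left of the pivot are <= 5, and all elements to the right are > 5.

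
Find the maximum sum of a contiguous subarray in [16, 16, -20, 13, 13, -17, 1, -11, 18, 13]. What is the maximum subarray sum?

Using Kadane's algorithm on [16, 16, -20, 13, 13, -17, 1, -11, 18, 13]:

Scanning through the array:
Position 1 (value 16): max_ending_here = 32, max_so_far = 32
Position 2 (value -20): max_ending_here = 12, max_so_far = 32
Position 3 (value 13): max_ending_here = 25, max_so_far = 32
Position 4 (value 13): max_ending_here = 38, max_so_far = 38
Position 5 (value -17): max_ending_here = 21, max_so_far = 38
Position 6 (value 1): max_ending_here = 22, max_so_far = 38
Position 7 (value -11): max_ending_here = 11, max_so_far = 38
Position 8 (value 18): max_ending_here = 29, max_so_far = 38
Position 9 (value 13): max_ending_here = 42, max_so_far = 42

Maximum subarray: [16, 16, -20, 13, 13, -17, 1, -11, 18, 13]
Maximum sum: 42

The maximum subarray is [16, 16, -20, 13, 13, -17, 1, -11, 18, 13] with sum 42. This subarray runs from index 0 to index 9.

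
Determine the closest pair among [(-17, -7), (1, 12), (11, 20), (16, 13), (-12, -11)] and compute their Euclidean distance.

Computing all pairwise distances among 5 points:

d((-17, -7), (1, 12)) = 26.1725
d((-17, -7), (11, 20)) = 38.8973
d((-17, -7), (16, 13)) = 38.5876
d((-17, -7), (-12, -11)) = 6.4031 <-- minimum
d((1, 12), (11, 20)) = 12.8062
d((1, 12), (16, 13)) = 15.0333
d((1, 12), (-12, -11)) = 26.4197
d((11, 20), (16, 13)) = 8.6023
d((11, 20), (-12, -11)) = 38.6005
d((16, 13), (-12, -11)) = 36.8782

Closest pair: (-17, -7) and (-12, -11) with distance 6.4031

The closest pair is (-17, -7) and (-12, -11) with Euclidean distance 6.4031. For 5 points, brute-force pairwise comparison is shown above. For large n, the divide-and-conquer algorithm (sort by x, recurse on halves, check the dividing strip) achieves O(n log n).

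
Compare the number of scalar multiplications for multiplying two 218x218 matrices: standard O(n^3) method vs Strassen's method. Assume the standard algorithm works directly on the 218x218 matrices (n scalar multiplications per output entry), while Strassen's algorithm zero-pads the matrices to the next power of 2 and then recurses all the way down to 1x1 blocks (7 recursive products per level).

Matrix multiplication for 218x218 matrices:

Strassen's algorithm requires power-of-2 dimensions. Pad 218x218 to 256x256 (next power of 2).

Standard algorithm: 218^3 = 10360232 multiplications
Strassen's algorithm: 7^(log2(256)) = 7^8 = 5764801 multiplications
Savings: 10360232 - 5764801 = 4595431 multiplications

Standard: 10360232 multiplications (218^3). Strassen: 5764801 multiplications (7^8, after padding to 256x256). Strassen reduces 8 recursive multiplications to 7 at each level.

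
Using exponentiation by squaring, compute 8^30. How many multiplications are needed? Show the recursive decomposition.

Computing 8^30 by squaring (build up from 8^1; each line after the first costs one multiplication):

8^1 = 8
8^2 = (8^1)^2 = 8^2 = 64
8^3 = 8 * 8^2 = 8 * 64 = 512
8^6 = (8^3)^2 = 512^2 = 262144
8^7 = 8 * 8^6 = 8 * 262144 = 2097152
8^14 = (8^7)^2 = 2097152^2 = 4398046511104
8^15 = 8 * 8^14 = 8 * 4398046511104 = 35184372088832
8^30 = (8^15)^2 = 35184372088832^2 = 1237940039285380274899124224

Result: 1237940039285380274899124224
Multiplications needed: 7 (7 lines after 8^1)

8^30 = 1237940039285380274899124224. Using exponentiation by squaring, this requires 7 multiplications. The key idea: if the exponent is even, square the half-power; if odd, multiply by the base once.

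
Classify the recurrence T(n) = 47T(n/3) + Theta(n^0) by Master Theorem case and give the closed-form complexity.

Master Theorem for T(n) = 47T(n/3) + O(n^0):

a = 47, b = 3, c = 0
log_b(a) = log_3(47) = 3.5046

Case 1: c = 0 < log_3(47) = 3.5046
T(n) = O(n^(log_3 47))

For T(n) = 47T(n/3) + O(n^0): log_3(47) = 3.5046. This is Case 1 of the Master Theorem (c < log_b(a), work dominated by leaves), giving O(n^(log_3 47)).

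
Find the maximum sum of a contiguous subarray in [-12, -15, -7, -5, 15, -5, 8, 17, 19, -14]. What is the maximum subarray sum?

Using Kadane's algorithm on [-12, -15, -7, -5, 15, -5, 8, 17, 19, -14]:

Scanning through the array:
Position 1 (value -15): max_ending_here = -15, max_so_far = -12
Position 2 (value -7): max_ending_here = -7, max_so_far = -7
Position 3 (value -5): max_ending_here = -5, max_so_far = -5
Position 4 (value 15): max_ending_here = 15, max_so_far = 15
Position 5 (value -5): max_ending_here = 10, max_so_far = 15
Position 6 (value 8): max_ending_here = 18, max_so_far = 18
Position 7 (value 17): max_ending_here = 35, max_so_far = 35
Position 8 (value 19): max_ending_here = 54, max_so_far = 54
Position 9 (value -14): max_ending_here = 40, max_so_far = 54

Maximum subarray: [15, -5, 8, 17, 19]
Maximum sum: 54

The maximum subarray is [15, -5, 8, 17, 19] with sum 54. This subarray runs from index 4 to index 8.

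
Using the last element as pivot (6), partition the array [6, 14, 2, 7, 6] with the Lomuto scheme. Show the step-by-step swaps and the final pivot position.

Lomuto partition with pivot = 6:

Initial array: [6, 14, 2, 7, 6]

arr[0]=6 <= 6: swap with position 0, array becomes [6, 14, 2, 7, 6]
arr[1]=14 > 6: no swap
arr[2]=2 <= 6: swap with position 1, array becomes [6, 2, 14, 7, 6]
arr[3]=7 > 6: no swap

Place pivot at position 2: [6, 2, 6, 7, 14]
Pivot position: 2

After partitioning with pivot 6, the array becomes [6, 2, 6, 7, 14]. The pivot is placed at index 2. All elements to the left of the pivot are <= 6, and all elements to the right are > 6.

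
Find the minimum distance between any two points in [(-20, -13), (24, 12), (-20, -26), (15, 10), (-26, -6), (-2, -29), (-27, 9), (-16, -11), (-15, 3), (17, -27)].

Computing all pairwise distances among 10 points:

d((-20, -13), (24, 12)) = 50.6063
d((-20, -13), (-20, -26)) = 13.0
d((-20, -13), (15, 10)) = 41.8808
d((-20, -13), (-26, -6)) = 9.2195
d((-20, -13), (-2, -29)) = 24.0832
d((-20, -13), (-27, 9)) = 23.0868
d((-20, -13), (-16, -11)) = 4.4721 <-- minimum
d((-20, -13), (-15, 3)) = 16.7631
d((-20, -13), (17, -27)) = 39.5601
d((24, 12), (-20, -26)) = 58.1378
d((24, 12), (15, 10)) = 9.2195
d((24, 12), (-26, -6)) = 53.1413
d((24, 12), (-2, -29)) = 48.5489
d((24, 12), (-27, 9)) = 51.0882
d((24, 12), (-16, -11)) = 46.1411
d((24, 12), (-15, 3)) = 40.025
d((24, 12), (17, -27)) = 39.6232
d((-20, -26), (15, 10)) = 50.2096
d((-20, -26), (-26, -6)) = 20.8806
d((-20, -26), (-2, -29)) = 18.2483
d((-20, -26), (-27, 9)) = 35.6931
d((-20, -26), (-16, -11)) = 15.5242
d((-20, -26), (-15, 3)) = 29.4279
d((-20, -26), (17, -27)) = 37.0135
d((15, 10), (-26, -6)) = 44.0114
d((15, 10), (-2, -29)) = 42.5441
d((15, 10), (-27, 9)) = 42.0119
d((15, 10), (-16, -11)) = 37.4433
d((15, 10), (-15, 3)) = 30.8058
d((15, 10), (17, -27)) = 37.054
d((-26, -6), (-2, -29)) = 33.2415
d((-26, -6), (-27, 9)) = 15.0333
d((-26, -6), (-16, -11)) = 11.1803
d((-26, -6), (-15, 3)) = 14.2127
d((-26, -6), (17, -27)) = 47.8539
d((-2, -29), (-27, 9)) = 45.4863
d((-2, -29), (-16, -11)) = 22.8035
d((-2, -29), (-15, 3)) = 34.5398
d((-2, -29), (17, -27)) = 19.105
d((-27, 9), (-16, -11)) = 22.8254
d((-27, 9), (-15, 3)) = 13.4164
d((-27, 9), (17, -27)) = 56.8507
d((-16, -11), (-15, 3)) = 14.0357
d((-16, -11), (17, -27)) = 36.6742
d((-15, 3), (17, -27)) = 43.8634

Closest pair: (-20, -13) and (-16, -11) with distance 4.4721

The closest pair is (-20, -13) and (-16, -11) with Euclidean distance 4.4721. For 10 points, brute-force pairwise comparison is shown above. For large n, the divide-and-conquer algorithm (sort by x, recurse on halves, check the dividing strip) achieves O(n log n).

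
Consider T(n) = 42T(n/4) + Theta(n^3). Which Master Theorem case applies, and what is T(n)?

Master Theorem for T(n) = 42T(n/4) + O(n^3):

a = 42, b = 4, c = 3
log_b(a) = log_4(42) = 2.6962

Case 3: c = 3 > log_4(42) = 2.6962
T(n) = O(n^3) = O(n^3)

For T(n) = 42T(n/4) + O(n^3): log_4(42) = 2.6962. This is Case 3 of the Master Theorem (c > log_b(a), work dominated by root), giving O(n^3).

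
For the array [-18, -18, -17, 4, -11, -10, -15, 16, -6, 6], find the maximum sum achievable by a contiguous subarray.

Using Kadane's algorithm on [-18, -18, -17, 4, -11, -10, -15, 16, -6, 6]:

Scanning through the array:
Position 1 (value -18): max_ending_here = -18, max_so_far = -18
Position 2 (value -17): max_ending_here = -17, max_so_far = -17
Position 3 (value 4): max_ending_here = 4, max_so_far = 4
Position 4 (value -11): max_ending_here = -7, max_so_far = 4
Position 5 (value -10): max_ending_here = -10, max_so_far = 4
Position 6 (value -15): max_ending_here = -15, max_so_far = 4
Position 7 (value 16): max_ending_here = 16, max_so_far = 16
Position 8 (value -6): max_ending_here = 10, max_so_far = 16
Position 9 (value 6): max_ending_here = 16, max_so_far = 16

Maximum subarray: [16]
Maximum sum: 16

The maximum subarray is [16] with sum 16. This subarray runs from index 7 to index 7.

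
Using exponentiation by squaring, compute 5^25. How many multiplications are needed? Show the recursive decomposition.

Computing 5^25 by squaring (build up from 5^1; each line after the first costs one multiplication):

5^1 = 5
5^2 = (5^1)^2 = 5^2 = 25
5^3 = 5 * 5^2 = 5 * 25 = 125
5^6 = (5^3)^2 = 125^2 = 15625
5^12 = (5^6)^2 = 15625^2 = 244140625
5^24 = (5^12)^2 = 244140625^2 = 59604644775390625
5^25 = 5 * 5^24 = 5 * 59604644775390625 = 298023223876953125

Result: 298023223876953125
Multiplications needed: 6 (6 lines after 5^1)

5^25 = 298023223876953125. Using exponentiation by squaring, this requires 6 multiplications. The key idea: if the exponent is even, square the half-power; if odd, multiply by the base once.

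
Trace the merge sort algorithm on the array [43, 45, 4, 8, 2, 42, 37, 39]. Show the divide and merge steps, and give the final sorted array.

Merge sort trace:

Split: [43, 45, 4, 8, 2, 42, 37, 39] -> [43, 45, 4, 8] and [2, 42, 37, 39]
  Split: [43, 45, 4, 8] -> [43, 45] and [4, 8]
    Split: [43, 45] -> [43] and [45]
    Merge: [43] + [45] -> [43, 45]
    Split: [4, 8] -> [4] and [8]
    Merge: [4] + [8] -> [4, 8]
  Merge: [43, 45] + [4, 8] -> [4, 8, 43, 45]
  Split: [2, 42, 37, 39] -> [2, 42] and [37, 39]
    Split: [2, 42] -> [2] and [42]
    Merge: [2] + [42] -> [2, 42]
    Split: [37, 39] -> [37] and [39]
    Merge: [37] + [39] -> [37, 39]
  Merge: [2, 42] + [37, 39] -> [2, 37, 39, 42]
Merge: [4, 8, 43, 45] + [2, 37, 39, 42] -> [2, 4, 8, 37, 39, 42, 43, 45]

Final sorted array: [2, 4, 8, 37, 39, 42, 43, 45]

The merge sort proceeds by recursively splitting the array and merging sorted halves.
After all merges, the sorted array is [2, 4, 8, 37, 39, 42, 43, 45].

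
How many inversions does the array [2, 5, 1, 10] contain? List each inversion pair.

Finding inversions in [2, 5, 1, 10]:

(0, 2): arr[0]=2 > arr[2]=1
(1, 2): arr[1]=5 > arr[2]=1

Total inversions: 2

The array has 2 inversion(s): (0,2), (1,2). Each pair (i,j) satisfies i < j and arr[i] > arr[j].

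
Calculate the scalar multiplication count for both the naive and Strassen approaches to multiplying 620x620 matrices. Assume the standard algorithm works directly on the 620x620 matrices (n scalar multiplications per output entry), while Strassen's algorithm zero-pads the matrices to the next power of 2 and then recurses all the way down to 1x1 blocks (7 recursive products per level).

Matrix multiplication for 620x620 matrices:

Strassen's algorithm requires power-of-2 dimensions. Pad 620x620 to 1024x1024 (next power of 2).

Standard algorithm: 620^3 = 238328000 multiplications
Strassen's algorithm: 7^(log2(1024)) = 7^10 = 282475249 multiplications
Difference: 238328000 - 282475249 = -44147249 (Strassen uses MORE here due to padding overhead — for small or just-over-power-of-2 n, padding can outweigh the per-level savings)

Standard: 238328000 multiplications (620^3). Strassen: 282475249 multiplications (7^10, after padding to 1024x1024). Strassen reduces 8 recursive multiplications to 7 at each level.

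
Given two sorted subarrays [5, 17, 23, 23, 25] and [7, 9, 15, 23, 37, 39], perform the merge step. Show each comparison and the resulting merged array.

Merging process:

Compare 5 vs 7: take 5 from left. Merged: [5]
Compare 17 vs 7: take 7 from right. Merged: [5, 7]
Compare 17 vs 9: take 9 from right. Merged: [5, 7, 9]
Compare 17 vs 15: take 15 from right. Merged: [5, 7, 9, 15]
Compare 17 vs 23: take 17 from left. Merged: [5, 7, 9, 15, 17]
Compare 23 vs 23: take 23 from left. Merged: [5, 7, 9, 15, 17, 23]
Compare 23 vs 23: take 23 from left. Merged: [5, 7, 9, 15, 17, 23, 23]
Compare 25 vs 23: take 23 from right. Merged: [5, 7, 9, 15, 17, 23, 23, 23]
Compare 25 vs 37: take 25 from left. Merged: [5, 7, 9, 15, 17, 23, 23, 23, 25]
Append remaining from right: [37, 39]. Merged: [5, 7, 9, 15, 17, 23, 23, 23, 25, 37, 39]

Final merged array: [5, 7, 9, 15, 17, 23, 23, 23, 25, 37, 39]
Total comparisons: 9

The merged array is [5, 7, 9, 15, 17, 23, 23, 23, 25, 37, 39], requiring 9 comparisons. The merge step runs in O(n) time where n is the total number of elements.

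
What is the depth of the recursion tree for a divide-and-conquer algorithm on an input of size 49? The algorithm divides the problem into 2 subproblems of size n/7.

For divide and conquer with division factor 7:

Problem sizes at each level:
Level 0: 49
Level 1: 7
Level 2: 1

The root is level 0 and the size-1 base case is level 2 (the tree spans levels 0 through 2, i.e. 3 levels counting the root), so the depth is the number of divisions: log_7(49) = 2

The recursion tree depth is log_7(49) = 2. At each level, the problem size is divided by 7, so it takes 2 divisions to reduce to a base case of size 1. The algorithm makes 2 recursive calls at each level.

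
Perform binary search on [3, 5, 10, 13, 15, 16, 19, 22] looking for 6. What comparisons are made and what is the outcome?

Binary search for 6 in [3, 5, 10, 13, 15, 16, 19, 22]:

lo=0, hi=7, mid=3, arr[mid]=13 -> 13 > 6, search left half
lo=0, hi=2, mid=1, arr[mid]=5 -> 5 < 6, search right half
lo=2, hi=2, mid=2, arr[mid]=10 -> 10 > 6, search left half
lo=2 > hi=1, target 6 not found

Binary search determines that 6 is not in the array after 3 comparisons. The search space was exhausted without finding the target.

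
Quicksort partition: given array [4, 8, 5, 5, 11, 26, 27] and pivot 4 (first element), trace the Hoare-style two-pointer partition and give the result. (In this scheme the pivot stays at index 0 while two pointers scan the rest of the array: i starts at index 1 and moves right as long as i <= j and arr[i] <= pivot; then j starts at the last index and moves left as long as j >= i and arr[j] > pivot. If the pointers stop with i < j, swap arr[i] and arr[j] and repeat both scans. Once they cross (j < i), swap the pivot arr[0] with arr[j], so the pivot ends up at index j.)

Hoare-style two-pointer partition with pivot = 4:

Initial array: [4, 8, 5, 5, 11, 26, 27]

Pointers start at i = 1, j = 6.
i ends at 1, j ends at 0: the pointers have crossed (j < i), so scanning stops.

j = 0, so swapping arr[0] with arr[j] leaves the pivot at position 0: [4, 8, 5, 5, 11, 26, 27]
Pivot position: 0

After partitioning with pivot 4, the array becomes [4, 8, 5, 5, 11, 26, 27]. The pivot is placed at index 0. All elements to the left of the pivot are <= 4, and all elements to the right are > 4.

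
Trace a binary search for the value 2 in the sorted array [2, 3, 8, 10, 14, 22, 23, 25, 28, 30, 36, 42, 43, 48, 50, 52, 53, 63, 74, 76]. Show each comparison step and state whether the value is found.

Binary search for 2 in [2, 3, 8, 10, 14, 22, 23, 25, 28, 30, 36, 42, 43, 48, 50, 52, 53, 63, 74, 76]:

lo=0, hi=19, mid=9, arr[mid]=30 -> 30 > 2, search left half
lo=0, hi=8, mid=4, arr[mid]=14 -> 14 > 2, search left half
lo=0, hi=3, mid=1, arr[mid]=3 -> 3 > 2, search left half
lo=0, hi=0, mid=0, arr[mid]=2 -> Found target at index 0!

Binary search finds 2 at index 0 after 4 comparisons. The search repeatedly halves the search space by comparing with the middle element.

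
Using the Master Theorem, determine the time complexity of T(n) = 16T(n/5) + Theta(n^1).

Master Theorem for T(n) = 16T(n/5) + O(n^1):

a = 16, b = 5, c = 1
log_b(a) = log_5(16) = 1.7227

Case 1: c = 1 < log_5(16) = 1.7227
T(n) = O(n^(log_5 16))

For T(n) = 16T(n/5) + O(n^1): log_5(16) = 1.7227. This is Case 1 of the Master Theorem (c < log_b(a), work dominated by leaves), giving O(n^(log_5 16)).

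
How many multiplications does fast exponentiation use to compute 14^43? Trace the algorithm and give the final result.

Computing 14^43 by squaring (build up from 14^1; each line after the first costs one multiplication):

14^1 = 14
14^2 = (14^1)^2 = 14^2 = 196
14^4 = (14^2)^2 = 196^2 = 38416
14^5 = 14 * 14^4 = 14 * 38416 = 537824
14^10 = (14^5)^2 = 537824^2 = 289254654976
14^20 = (14^10)^2 = 289254654976^2 = 83668255425284801560576
14^21 = 14 * 14^20 = 14 * 83668255425284801560576 = 1171355575953987221848064
14^42 = (14^21)^2 = 1171355575953987221848064^2 = 1372073885318497127491074758162987278899500548096
14^43 = 14 * 14^42 = 14 * 1372073885318497127491074758162987278899500548096 = 19209034394458959784875046614281821904593007673344

Result: 19209034394458959784875046614281821904593007673344
Multiplications needed: 8 (8 lines after 14^1)

14^43 = 19209034394458959784875046614281821904593007673344. Using exponentiation by squaring, this requires 8 multiplications. The key idea: if the exponent is even, square the half-power; if odd, multiply by the base once.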